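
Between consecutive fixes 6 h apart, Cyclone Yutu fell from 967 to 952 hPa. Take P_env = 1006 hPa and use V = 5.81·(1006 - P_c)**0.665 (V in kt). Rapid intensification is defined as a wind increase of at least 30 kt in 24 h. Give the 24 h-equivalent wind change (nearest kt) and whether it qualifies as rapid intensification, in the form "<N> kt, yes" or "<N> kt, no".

V₁: ΔP = 39, V ≈ 5.81 × 39^0.665 ≈ 66.41 kt.
V₂: ΔP = 54, V ≈ 5.81 × 54^0.665 ≈ 82.46 kt.
ΔV over 6 h = 16.05 kt → 24 h equivalent = 16.05 × 24/6 ≈ 64.20 kt.
64 kt ≥ 30 kt ⇒ rapid intensification.

64 kt, yes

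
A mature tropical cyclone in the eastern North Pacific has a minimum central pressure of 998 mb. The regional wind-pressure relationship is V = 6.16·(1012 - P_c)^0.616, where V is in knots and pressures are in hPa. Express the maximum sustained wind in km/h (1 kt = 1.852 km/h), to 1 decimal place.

58.0 km/h

ΔP = 1012 − 998 = 14 mb.
V ≈ 6.16 × 14^0.616 = 6.16 × 5.082 ≈ 31.304 kt.
31.304 × 1.852 ≈ 57.97 km/h → 58.0 km/h.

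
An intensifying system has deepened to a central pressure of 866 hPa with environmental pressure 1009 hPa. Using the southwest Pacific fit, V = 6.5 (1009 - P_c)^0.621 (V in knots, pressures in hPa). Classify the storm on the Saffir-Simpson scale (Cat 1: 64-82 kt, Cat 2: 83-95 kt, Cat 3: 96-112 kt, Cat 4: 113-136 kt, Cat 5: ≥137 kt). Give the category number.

ΔP = 1009 − 866 = 143 hPa.
V ≈ 6.5 × 143^0.621 = 6.5 × 21.80 ≈ 142 kt.
142 kt falls in the Category 5 band.

5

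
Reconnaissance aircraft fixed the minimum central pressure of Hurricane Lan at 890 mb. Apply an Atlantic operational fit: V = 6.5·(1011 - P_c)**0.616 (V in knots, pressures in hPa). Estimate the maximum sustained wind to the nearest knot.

125 kt

ΔP = 1011 − 890 = 121 mb.
121^0.616 ≈ 19.187.
V ≈ 6.5 × 19.187 ≈ 124.7 kt.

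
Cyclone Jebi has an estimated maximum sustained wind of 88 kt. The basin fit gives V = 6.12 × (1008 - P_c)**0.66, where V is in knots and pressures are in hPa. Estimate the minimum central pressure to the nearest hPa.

951 hPa

ΔP = (V / 6.12)^(1/0.66) = (88/6.12)^1.515.
88/6.12 = 14.379; 14.379^1.515 ≈ 56.77 hPa.
P_c = 1008 − 56.77 = 951.23 ≈ 951 hPa.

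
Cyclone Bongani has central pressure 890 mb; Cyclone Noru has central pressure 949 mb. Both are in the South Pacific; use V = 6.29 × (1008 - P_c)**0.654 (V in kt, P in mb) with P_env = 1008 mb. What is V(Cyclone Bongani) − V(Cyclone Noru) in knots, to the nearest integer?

52 kt

Cyclone Bongani: ΔP = 118; V ≈ 6.29 × 118^0.654 ≈ 142.45 kt.
Cyclone Noru: ΔP = 59; V ≈ 6.29 × 59^0.654 ≈ 90.53 kt.
Difference ≈ 142.45 − 90.53 = 51.92 → 52 kt.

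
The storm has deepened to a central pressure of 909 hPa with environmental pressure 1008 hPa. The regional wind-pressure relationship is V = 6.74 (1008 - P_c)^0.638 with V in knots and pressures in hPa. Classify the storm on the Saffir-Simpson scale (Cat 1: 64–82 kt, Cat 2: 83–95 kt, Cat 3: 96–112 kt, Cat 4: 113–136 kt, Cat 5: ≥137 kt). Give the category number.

4

ΔP = 1008 − 909 = 99 hPa.
V ≈ 6.74 × 99^0.638 = 6.74 × 18.76 ≈ 126 kt.
126 kt falls in the Category 4 band.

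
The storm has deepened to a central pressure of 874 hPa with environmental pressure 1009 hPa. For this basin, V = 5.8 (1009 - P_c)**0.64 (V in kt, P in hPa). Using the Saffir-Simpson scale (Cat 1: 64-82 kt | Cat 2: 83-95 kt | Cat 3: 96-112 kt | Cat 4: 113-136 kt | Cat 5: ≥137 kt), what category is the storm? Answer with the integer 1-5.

ΔP = 1009 − 874 = 135 hPa.
V ≈ 5.8 × 135^0.64 = 5.8 × 23.09 ≈ 134 kt.
134 kt falls in the Category 4 band.

4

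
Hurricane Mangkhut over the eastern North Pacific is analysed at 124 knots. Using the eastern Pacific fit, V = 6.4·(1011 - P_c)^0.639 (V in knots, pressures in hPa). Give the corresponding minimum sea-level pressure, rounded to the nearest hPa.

908 hPa

ΔP = (V / 6.4)^(1/0.639) = (124/6.4)^1.565.
124/6.4 = 19.375; 19.375^1.565 ≈ 103.39 hPa.
P_c = 1011 − 103.39 = 907.61 ≈ 908 hPa.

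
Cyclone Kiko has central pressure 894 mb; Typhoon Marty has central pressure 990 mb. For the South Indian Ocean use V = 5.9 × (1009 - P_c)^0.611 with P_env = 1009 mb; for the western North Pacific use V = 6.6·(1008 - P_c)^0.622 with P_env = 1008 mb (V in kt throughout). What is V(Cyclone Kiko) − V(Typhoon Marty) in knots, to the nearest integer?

Cyclone Kiko: ΔP = 115; V ≈ 5.9 × 115^0.611 ≈ 107.14 kt.
Typhoon Marty: ΔP = 18; V ≈ 6.6 × 18^0.622 ≈ 39.84 kt.
Difference ≈ 107.14 − 39.84 = 67.30 → 67 kt.

67 kt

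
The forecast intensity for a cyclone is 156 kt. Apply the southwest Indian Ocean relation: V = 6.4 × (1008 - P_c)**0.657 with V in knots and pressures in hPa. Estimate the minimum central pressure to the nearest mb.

ΔP = (V / 6.4)^(1/0.657) = (156/6.4)^1.522.
156/6.4 = 24.375; 24.375^1.522 ≈ 129.13 mb.
P_c = 1008 − 129.13 = 878.87 ≈ 879 mb.

879 mb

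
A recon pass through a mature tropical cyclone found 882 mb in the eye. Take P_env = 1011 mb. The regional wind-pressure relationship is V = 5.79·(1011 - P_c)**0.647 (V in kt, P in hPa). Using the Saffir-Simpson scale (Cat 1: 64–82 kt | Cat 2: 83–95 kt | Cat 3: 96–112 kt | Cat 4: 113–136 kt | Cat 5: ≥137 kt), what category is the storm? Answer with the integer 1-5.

4

ΔP = 1011 − 882 = 129 mb.
V ≈ 5.79 × 129^0.647 = 5.79 × 23.20 ≈ 134 kt.
134 kt falls in the Category 4 band.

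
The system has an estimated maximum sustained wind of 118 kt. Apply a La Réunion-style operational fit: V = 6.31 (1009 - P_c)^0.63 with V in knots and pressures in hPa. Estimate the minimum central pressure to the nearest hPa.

905 hPa

ΔP = (V / 6.31)^(1/0.63) = (118/6.31)^1.587.
118/6.31 = 18.700; 18.700^1.587 ≈ 104.43 hPa.
P_c = 1009 − 104.43 = 904.57 ≈ 905 hPa.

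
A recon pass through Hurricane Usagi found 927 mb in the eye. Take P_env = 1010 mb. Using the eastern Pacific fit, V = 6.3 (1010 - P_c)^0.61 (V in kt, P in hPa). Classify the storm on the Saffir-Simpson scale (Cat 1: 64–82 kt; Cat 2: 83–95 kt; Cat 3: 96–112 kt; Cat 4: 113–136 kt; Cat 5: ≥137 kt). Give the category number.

2

ΔP = 1010 − 927 = 83 mb.
V ≈ 6.3 × 83^0.61 = 6.3 × 14.81 ≈ 93 kt.
93 kt falls in the Category 2 band.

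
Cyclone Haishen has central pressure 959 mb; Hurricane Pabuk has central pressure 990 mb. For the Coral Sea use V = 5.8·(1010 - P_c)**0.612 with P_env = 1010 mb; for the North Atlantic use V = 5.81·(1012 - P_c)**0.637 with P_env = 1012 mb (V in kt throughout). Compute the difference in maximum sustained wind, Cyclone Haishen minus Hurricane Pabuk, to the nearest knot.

Cyclone Haishen: ΔP = 51; V ≈ 5.8 × 51^0.612 ≈ 64.34 kt.
Hurricane Pabuk: ΔP = 22; V ≈ 5.81 × 22^0.637 ≈ 41.62 kt.
Difference ≈ 64.34 − 41.62 = 22.72 → 23 kt.

23 kt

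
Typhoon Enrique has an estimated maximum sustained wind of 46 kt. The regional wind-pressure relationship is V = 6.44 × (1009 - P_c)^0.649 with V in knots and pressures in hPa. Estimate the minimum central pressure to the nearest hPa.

ΔP = (V / 6.44)^(1/0.649) = (46/6.44)^1.541.
46/6.44 = 7.143; 7.143^1.541 ≈ 20.69 hPa.
P_c = 1009 − 20.69 = 988.31 ≈ 988 hPa.

988 hPa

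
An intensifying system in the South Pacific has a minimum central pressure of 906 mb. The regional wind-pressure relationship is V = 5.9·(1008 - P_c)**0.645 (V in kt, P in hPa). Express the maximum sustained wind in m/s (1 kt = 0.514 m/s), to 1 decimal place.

ΔP = 1008 − 906 = 102 mb.
V ≈ 5.9 × 102^0.645 = 5.9 × 19.749 ≈ 116.520 kt.
116.520 × 0.514 ≈ 59.89 m/s → 59.9 m/s.

59.9 m/s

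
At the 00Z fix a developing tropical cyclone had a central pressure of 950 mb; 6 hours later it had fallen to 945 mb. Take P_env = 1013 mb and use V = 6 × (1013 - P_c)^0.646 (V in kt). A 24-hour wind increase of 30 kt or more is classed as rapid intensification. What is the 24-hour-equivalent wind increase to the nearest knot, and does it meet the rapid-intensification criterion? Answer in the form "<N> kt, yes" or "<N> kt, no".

18 kt, no

V₁: ΔP = 63, V ≈ 6 × 63^0.646 ≈ 87.20 kt.
V₂: ΔP = 68, V ≈ 6 × 68^0.646 ≈ 91.61 kt.
ΔV over 6 h = 4.41 kt → 24 h equivalent = 4.41 × 24/6 ≈ 17.64 kt.
18 kt < 30 kt ⇒ not rapid intensification.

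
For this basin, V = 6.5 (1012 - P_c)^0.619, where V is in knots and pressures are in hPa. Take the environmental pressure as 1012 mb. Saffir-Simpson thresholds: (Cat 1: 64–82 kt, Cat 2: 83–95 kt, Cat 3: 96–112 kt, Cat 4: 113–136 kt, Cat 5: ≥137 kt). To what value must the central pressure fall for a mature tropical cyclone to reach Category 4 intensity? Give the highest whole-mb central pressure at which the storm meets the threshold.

911 mb

Category 4 begins at V = 113 kt.
Required ΔP = (113/6.5)^(1/0.619) = 17.385^1.616 ≈ 100.81 mb.
P_c ≤ 1012 − 100.81 = 911.19, so the highest integer P_c is 911 mb.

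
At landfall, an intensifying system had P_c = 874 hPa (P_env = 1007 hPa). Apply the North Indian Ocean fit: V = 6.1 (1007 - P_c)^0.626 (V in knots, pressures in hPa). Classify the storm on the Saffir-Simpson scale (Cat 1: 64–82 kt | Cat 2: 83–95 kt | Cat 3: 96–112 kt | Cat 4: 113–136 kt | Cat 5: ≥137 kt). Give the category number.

4

ΔP = 1007 − 874 = 133 hPa.
V ≈ 6.1 × 133^0.626 = 6.1 × 21.36 ≈ 130 kt.
130 kt falls in the Category 4 band.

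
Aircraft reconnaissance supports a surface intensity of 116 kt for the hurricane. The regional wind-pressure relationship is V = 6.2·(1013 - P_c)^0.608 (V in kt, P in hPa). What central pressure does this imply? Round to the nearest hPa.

ΔP = (V / 6.2)^(1/0.608) = (116/6.2)^1.645.
116/6.2 = 18.710; 18.710^1.645 ≈ 123.66 hPa.
P_c = 1013 − 123.66 = 889.34 ≈ 889 hPa.

889 hPa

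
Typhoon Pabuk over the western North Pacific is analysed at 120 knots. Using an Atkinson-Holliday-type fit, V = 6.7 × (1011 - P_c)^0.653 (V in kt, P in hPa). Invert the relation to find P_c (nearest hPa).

ΔP = (V / 6.7)^(1/0.653) = (120/6.7)^1.531.
120/6.7 = 17.910; 17.910^1.531 ≈ 82.98 hPa.
P_c = 1011 − 82.98 = 928.02 ≈ 928 hPa.

928 hPa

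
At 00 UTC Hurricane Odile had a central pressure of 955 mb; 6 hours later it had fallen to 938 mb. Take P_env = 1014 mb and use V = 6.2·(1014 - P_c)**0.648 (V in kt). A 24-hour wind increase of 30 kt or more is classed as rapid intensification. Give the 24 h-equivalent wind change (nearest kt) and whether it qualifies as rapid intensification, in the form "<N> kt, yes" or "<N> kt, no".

V₁: ΔP = 59, V ≈ 6.2 × 59^0.648 ≈ 87.08 kt.
V₂: ΔP = 76, V ≈ 6.2 × 76^0.648 ≈ 102.60 kt.
ΔV over 6 h = 15.52 kt → 24 h equivalent = 15.52 × 24/6 ≈ 62.08 kt.
62 kt ≥ 30 kt ⇒ rapid intensification.

62 kt, yes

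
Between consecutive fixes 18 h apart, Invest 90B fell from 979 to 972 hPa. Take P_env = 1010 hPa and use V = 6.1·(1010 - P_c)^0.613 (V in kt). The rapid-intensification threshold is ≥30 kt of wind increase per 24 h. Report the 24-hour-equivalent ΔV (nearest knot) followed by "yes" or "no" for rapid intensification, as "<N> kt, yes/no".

9 kt, no

V₁: ΔP = 31, V ≈ 6.1 × 31^0.613 ≈ 50.07 kt.
V₂: ΔP = 38, V ≈ 6.1 × 38^0.613 ≈ 56.72 kt.
ΔV over 18 h = 6.65 kt → 24 h equivalent = 6.65 × 24/18 ≈ 8.87 kt.
9 kt < 30 kt ⇒ not rapid intensification.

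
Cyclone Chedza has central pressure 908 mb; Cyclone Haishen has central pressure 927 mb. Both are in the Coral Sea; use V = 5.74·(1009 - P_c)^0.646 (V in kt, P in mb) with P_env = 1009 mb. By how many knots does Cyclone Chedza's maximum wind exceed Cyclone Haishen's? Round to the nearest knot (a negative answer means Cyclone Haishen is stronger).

14 kt

Cyclone Chedza: ΔP = 101; V ≈ 5.74 × 101^0.646 ≈ 113.16 kt.
Cyclone Haishen: ΔP = 82; V ≈ 5.74 × 82^0.646 ≈ 98.91 kt.
Difference ≈ 113.16 − 98.91 = 14.25 → 14 kt.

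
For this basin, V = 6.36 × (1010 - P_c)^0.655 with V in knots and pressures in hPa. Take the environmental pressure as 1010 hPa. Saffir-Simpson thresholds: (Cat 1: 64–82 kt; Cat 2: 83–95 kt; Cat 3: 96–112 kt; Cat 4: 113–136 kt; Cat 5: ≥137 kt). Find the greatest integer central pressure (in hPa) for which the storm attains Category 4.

Category 4 begins at V = 113 kt.
Required ΔP = (113/6.36)^(1/0.655) = 17.767^1.527 ≈ 80.88 hPa.
P_c ≤ 1010 − 80.88 = 929.12, so the highest integer P_c is 929 hPa.

929 hPa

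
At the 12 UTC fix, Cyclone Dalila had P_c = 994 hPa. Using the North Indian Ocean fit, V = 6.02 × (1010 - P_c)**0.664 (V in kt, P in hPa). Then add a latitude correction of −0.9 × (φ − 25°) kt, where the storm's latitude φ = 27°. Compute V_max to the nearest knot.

36 kt

ΔP = 1010 − 994 = 16 hPa.
16^0.664 ≈ 6.303.
V ≈ 6.02 × 6.303 ≈ 37.9 kt.
Latitude correction: −0.9 × (27 − 25) = -1.8 kt.
Corrected V ≈ 36.1 kt → 36 kt.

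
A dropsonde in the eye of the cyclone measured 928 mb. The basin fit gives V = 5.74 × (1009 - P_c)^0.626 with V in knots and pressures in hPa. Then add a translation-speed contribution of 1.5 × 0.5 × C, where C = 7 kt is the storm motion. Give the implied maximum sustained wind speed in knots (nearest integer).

ΔP = 1009 − 928 = 81 mb.
81^0.626 ≈ 15.657.
V ≈ 5.74 × 15.657 ≈ 89.9 kt.
Translation term: 1.5 × 0.5 × 7 = 5.25 kt.
Corrected V ≈ 95.15 kt → 95 kt.

95 kt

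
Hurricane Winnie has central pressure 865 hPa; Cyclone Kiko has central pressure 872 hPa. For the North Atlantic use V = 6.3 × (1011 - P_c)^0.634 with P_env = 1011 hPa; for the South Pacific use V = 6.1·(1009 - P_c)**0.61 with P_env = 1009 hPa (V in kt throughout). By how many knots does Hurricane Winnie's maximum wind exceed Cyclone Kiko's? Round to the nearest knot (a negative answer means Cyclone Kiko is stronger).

26 kt

Hurricane Winnie: ΔP = 146; V ≈ 6.3 × 146^0.634 ≈ 148.44 kt.
Cyclone Kiko: ΔP = 137; V ≈ 6.1 × 137^0.61 ≈ 122.67 kt.
Difference ≈ 148.44 − 122.67 = 25.77 → 26 kt.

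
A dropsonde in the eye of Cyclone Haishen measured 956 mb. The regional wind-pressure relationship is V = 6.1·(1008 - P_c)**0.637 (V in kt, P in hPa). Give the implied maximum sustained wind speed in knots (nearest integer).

76 kt

ΔP = 1008 − 956 = 52 mb.
52^0.637 ≈ 12.391.
V ≈ 6.1 × 12.391 ≈ 75.6 kt.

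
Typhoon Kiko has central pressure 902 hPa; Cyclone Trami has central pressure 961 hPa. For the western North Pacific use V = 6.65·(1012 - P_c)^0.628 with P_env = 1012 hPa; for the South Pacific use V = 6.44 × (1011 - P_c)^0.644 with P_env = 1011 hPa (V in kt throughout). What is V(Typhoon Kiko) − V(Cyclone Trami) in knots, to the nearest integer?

47 kt

Typhoon Kiko: ΔP = 110; V ≈ 6.65 × 110^0.628 ≈ 127.30 kt.
Cyclone Trami: ΔP = 50; V ≈ 6.44 × 50^0.644 ≈ 79.99 kt.
Difference ≈ 127.30 − 79.99 = 47.31 → 47 kt.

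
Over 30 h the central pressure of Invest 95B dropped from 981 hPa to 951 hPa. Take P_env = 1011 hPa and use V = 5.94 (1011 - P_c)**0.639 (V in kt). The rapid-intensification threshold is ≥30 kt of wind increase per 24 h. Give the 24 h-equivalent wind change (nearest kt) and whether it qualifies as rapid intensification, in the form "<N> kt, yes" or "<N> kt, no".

V₁: ΔP = 30, V ≈ 5.94 × 30^0.639 ≈ 52.20 kt.
V₂: ΔP = 60, V ≈ 5.94 × 60^0.639 ≈ 81.29 kt.
ΔV over 30 h = 29.09 kt → 24 h equivalent = 29.09 × 24/30 ≈ 23.27 kt.
23 kt < 30 kt ⇒ not rapid intensification.

23 kt, no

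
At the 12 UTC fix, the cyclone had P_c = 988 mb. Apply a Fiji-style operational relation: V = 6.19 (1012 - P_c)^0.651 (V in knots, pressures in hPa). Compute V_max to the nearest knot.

ΔP = 1012 − 988 = 24 mb.
24^0.651 ≈ 7.916.
V ≈ 6.19 × 7.916 ≈ 49.0 kt.

49 kt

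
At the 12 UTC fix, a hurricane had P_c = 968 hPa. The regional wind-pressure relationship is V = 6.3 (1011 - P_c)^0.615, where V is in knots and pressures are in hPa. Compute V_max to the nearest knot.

64 kt

ΔP = 1011 − 968 = 43 hPa.
43^0.615 ≈ 10.106.
V ≈ 6.3 × 10.106 ≈ 63.7 kt.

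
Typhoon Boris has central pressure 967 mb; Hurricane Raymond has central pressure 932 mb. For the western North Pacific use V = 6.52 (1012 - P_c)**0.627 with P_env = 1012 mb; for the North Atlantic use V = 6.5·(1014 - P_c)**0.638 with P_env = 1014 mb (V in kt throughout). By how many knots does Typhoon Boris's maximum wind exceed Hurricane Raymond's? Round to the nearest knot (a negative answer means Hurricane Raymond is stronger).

-37 kt

Typhoon Boris: ΔP = 45; V ≈ 6.52 × 45^0.627 ≈ 70.93 kt.
Hurricane Raymond: ΔP = 82; V ≈ 6.5 × 82^0.638 ≈ 108.13 kt.
Difference ≈ 70.93 − 108.13 = -37.20 → -37 kt.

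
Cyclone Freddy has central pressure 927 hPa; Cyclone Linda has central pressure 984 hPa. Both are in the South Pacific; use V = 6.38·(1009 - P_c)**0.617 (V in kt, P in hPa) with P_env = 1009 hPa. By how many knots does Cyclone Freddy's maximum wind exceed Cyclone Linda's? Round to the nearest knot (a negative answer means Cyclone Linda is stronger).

50 kt

Cyclone Freddy: ΔP = 82; V ≈ 6.38 × 82^0.617 ≈ 96.75 kt.
Cyclone Linda: ΔP = 25; V ≈ 6.38 × 25^0.617 ≈ 46.49 kt.
Difference ≈ 96.75 − 46.49 = 50.26 → 50 kt.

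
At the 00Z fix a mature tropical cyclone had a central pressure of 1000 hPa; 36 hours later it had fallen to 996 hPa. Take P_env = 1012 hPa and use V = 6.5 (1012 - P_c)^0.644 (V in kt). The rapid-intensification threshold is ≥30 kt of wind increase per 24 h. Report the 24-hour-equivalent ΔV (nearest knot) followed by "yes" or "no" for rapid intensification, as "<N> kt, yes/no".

V₁: ΔP = 12, V ≈ 6.5 × 12^0.644 ≈ 32.20 kt.
V₂: ΔP = 16, V ≈ 6.5 × 16^0.644 ≈ 38.76 kt.
ΔV over 36 h = 6.56 kt → 24 h equivalent = 6.56 × 24/36 ≈ 4.37 kt.
4 kt < 30 kt ⇒ not rapid intensification.

4 kt, no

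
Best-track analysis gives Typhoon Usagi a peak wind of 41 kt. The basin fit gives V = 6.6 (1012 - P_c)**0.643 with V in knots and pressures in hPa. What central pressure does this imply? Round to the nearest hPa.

ΔP = (V / 6.6)^(1/0.643) = (41/6.6)^1.555.
41/6.6 = 6.212; 6.212^1.555 ≈ 17.13 hPa.
P_c = 1012 − 17.13 = 994.87 ≈ 995 hPa.

995 hPa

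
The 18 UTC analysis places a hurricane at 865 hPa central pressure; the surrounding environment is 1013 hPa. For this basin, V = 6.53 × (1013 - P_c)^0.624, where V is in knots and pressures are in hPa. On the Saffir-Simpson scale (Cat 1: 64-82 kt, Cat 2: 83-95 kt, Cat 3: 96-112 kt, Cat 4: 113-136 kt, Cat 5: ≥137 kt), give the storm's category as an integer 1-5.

5

ΔP = 1013 − 865 = 148 hPa.
V ≈ 6.53 × 148^0.624 = 6.53 × 22.61 ≈ 148 kt.
148 kt falls in the Category 5 band.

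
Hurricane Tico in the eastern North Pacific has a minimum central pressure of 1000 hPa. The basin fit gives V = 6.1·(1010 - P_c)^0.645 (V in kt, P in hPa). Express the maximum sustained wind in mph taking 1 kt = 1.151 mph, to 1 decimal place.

31.0 mph

ΔP = 1010 − 1000 = 10 hPa.
V ≈ 6.1 × 10^0.645 = 6.1 × 4.416 ≈ 26.936 kt.
26.936 × 1.151 ≈ 31.00 mph → 31.0 mph.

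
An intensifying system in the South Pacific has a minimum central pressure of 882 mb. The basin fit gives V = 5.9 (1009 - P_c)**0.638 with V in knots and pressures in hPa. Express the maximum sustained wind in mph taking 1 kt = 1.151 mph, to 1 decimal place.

ΔP = 1009 − 882 = 127 mb.
V ≈ 5.9 × 127^0.638 = 5.9 × 21.990 ≈ 129.741 kt.
129.741 × 1.151 ≈ 149.33 mph → 149.3 mph.

149.3 mph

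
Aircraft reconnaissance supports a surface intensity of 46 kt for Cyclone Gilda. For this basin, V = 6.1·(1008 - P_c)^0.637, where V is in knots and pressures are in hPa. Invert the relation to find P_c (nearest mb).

ΔP = (V / 6.1)^(1/0.637) = (46/6.1)^1.570.
46/6.1 = 7.541; 7.541^1.570 ≈ 23.85 mb.
P_c = 1008 − 23.85 = 984.15 ≈ 984 mb.

984 mb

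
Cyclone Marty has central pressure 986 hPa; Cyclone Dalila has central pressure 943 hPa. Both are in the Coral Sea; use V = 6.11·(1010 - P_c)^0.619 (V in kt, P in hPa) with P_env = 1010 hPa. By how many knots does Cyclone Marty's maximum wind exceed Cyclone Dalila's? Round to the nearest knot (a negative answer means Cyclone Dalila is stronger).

Cyclone Marty: ΔP = 24; V ≈ 6.11 × 24^0.619 ≈ 43.69 kt.
Cyclone Dalila: ΔP = 67; V ≈ 6.11 × 67^0.619 ≈ 82.49 kt.
Difference ≈ 43.69 − 82.49 = -38.80 → -39 kt.

-39 kt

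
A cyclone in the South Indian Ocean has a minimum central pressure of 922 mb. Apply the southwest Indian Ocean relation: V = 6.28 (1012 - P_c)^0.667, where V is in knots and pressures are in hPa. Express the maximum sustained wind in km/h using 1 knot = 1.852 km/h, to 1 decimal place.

ΔP = 1012 − 922 = 90 mb.
V ≈ 6.28 × 90^0.667 = 6.28 × 20.113 ≈ 126.310 kt.
126.310 × 1.852 ≈ 233.93 km/h → 233.9 km/h.

233.9 km/h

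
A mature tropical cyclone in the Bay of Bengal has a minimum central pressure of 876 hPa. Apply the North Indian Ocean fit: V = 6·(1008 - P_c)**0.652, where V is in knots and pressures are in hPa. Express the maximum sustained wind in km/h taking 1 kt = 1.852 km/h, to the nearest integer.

ΔP = 1008 − 876 = 132 hPa.
V ≈ 6 × 132^0.652 = 6 × 24.133 ≈ 144.799 kt.
144.799 × 1.852 ≈ 268.17 km/h → 268 km/h.

268 km/h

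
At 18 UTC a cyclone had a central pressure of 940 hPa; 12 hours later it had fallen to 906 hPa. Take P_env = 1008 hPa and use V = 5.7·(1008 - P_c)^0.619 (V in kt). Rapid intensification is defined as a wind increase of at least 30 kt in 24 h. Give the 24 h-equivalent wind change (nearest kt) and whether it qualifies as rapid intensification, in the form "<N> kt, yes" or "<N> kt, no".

44 kt, yes

V₁: ΔP = 68, V ≈ 5.7 × 68^0.619 ≈ 77.66 kt.
V₂: ΔP = 102, V ≈ 5.7 × 102^0.619 ≈ 99.82 kt.
ΔV over 12 h = 22.16 kt → 24 h equivalent = 22.16 × 24/12 ≈ 44.32 kt.
44 kt ≥ 30 kt ⇒ rapid intensification.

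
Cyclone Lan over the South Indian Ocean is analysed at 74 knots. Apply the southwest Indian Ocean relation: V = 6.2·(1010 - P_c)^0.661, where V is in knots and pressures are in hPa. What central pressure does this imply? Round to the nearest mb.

967 mb

ΔP = (V / 6.2)^(1/0.661) = (74/6.2)^1.513.
74/6.2 = 11.935; 11.935^1.513 ≈ 42.57 mb.
P_c = 1010 − 42.57 = 967.43 ≈ 967 mb.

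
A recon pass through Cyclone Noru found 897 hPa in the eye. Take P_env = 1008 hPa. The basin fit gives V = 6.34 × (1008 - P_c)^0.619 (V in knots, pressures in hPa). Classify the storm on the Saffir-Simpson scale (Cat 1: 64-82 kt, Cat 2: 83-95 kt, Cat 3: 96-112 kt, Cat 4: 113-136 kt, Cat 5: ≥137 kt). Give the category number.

4

ΔP = 1008 − 897 = 111 hPa.
V ≈ 6.34 × 111^0.619 = 6.34 × 18.45 ≈ 117 kt.
117 kt falls in the Category 4 band.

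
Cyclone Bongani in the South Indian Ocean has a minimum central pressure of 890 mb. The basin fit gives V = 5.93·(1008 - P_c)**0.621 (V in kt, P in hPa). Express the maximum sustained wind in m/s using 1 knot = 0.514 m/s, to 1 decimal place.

ΔP = 1008 − 890 = 118 mb.
V ≈ 5.93 × 118^0.621 = 5.93 × 19.348 ≈ 114.734 kt.
114.734 × 0.514 ≈ 58.97 m/s → 59.0 m/s.

59.0 m/s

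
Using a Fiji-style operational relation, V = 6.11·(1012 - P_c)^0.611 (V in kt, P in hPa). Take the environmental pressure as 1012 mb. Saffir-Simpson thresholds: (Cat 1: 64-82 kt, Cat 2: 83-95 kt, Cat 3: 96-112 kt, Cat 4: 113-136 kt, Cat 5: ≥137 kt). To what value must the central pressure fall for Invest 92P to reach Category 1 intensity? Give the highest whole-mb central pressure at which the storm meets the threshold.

965 mb

Category 1 begins at V = 64 kt.
Required ΔP = (64/6.11)^(1/0.611) = 10.475^1.637 ≈ 46.73 mb.
P_c ≤ 1012 − 46.73 = 965.27, so the highest integer P_c is 965 mb.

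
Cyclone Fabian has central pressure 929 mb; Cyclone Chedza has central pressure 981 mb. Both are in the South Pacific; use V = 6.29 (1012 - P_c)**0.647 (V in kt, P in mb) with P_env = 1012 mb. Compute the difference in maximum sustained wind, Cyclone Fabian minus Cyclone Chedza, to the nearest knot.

52 kt

Cyclone Fabian: ΔP = 83; V ≈ 6.29 × 83^0.647 ≈ 109.72 kt.
Cyclone Chedza: ΔP = 31; V ≈ 6.29 × 31^0.647 ≈ 58.02 kt.
Difference ≈ 109.72 − 58.02 = 51.70 → 52 kt.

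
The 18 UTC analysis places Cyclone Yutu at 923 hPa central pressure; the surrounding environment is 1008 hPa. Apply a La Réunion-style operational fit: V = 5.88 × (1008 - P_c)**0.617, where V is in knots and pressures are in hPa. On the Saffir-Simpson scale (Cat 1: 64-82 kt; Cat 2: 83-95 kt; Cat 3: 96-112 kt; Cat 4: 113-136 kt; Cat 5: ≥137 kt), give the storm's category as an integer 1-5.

ΔP = 1008 − 923 = 85 hPa.
V ≈ 5.88 × 85^0.617 = 5.88 × 15.50 ≈ 91 kt.
91 kt falls in the Category 2 band.

2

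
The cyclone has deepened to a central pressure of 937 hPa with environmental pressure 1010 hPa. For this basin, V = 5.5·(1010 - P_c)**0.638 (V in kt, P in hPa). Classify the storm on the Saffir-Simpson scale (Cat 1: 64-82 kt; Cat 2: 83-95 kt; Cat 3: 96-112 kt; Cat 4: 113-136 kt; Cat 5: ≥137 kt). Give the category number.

ΔP = 1010 − 937 = 73 hPa.
V ≈ 5.5 × 73^0.638 = 5.5 × 15.45 ≈ 85 kt.
85 kt falls in the Category 2 band.

2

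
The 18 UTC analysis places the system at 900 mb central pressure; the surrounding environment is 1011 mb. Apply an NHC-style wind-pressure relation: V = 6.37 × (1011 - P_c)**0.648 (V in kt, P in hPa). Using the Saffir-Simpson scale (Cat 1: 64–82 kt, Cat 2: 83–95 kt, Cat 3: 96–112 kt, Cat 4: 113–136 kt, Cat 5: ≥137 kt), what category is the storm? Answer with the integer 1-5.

ΔP = 1011 − 900 = 111 mb.
V ≈ 6.37 × 111^0.648 = 6.37 × 21.15 ≈ 135 kt.
135 kt falls in the Category 4 band.

4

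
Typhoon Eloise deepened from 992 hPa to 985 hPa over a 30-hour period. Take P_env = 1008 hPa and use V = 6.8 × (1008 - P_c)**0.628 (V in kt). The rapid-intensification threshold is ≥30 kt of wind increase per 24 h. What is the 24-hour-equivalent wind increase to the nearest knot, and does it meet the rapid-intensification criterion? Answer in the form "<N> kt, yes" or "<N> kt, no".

V₁: ΔP = 16, V ≈ 6.8 × 16^0.628 ≈ 38.79 kt.
V₂: ΔP = 23, V ≈ 6.8 × 23^0.628 ≈ 48.72 kt.
ΔV over 30 h = 9.93 kt → 24 h equivalent = 9.93 × 24/30 ≈ 7.94 kt.
8 kt < 30 kt ⇒ not rapid intensification.

8 kt, no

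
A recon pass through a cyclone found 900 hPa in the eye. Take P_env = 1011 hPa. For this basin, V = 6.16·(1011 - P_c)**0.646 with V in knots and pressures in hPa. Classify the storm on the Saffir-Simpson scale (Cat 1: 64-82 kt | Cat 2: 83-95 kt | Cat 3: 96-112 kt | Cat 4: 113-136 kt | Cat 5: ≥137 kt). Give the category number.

ΔP = 1011 − 900 = 111 hPa.
V ≈ 6.16 × 111^0.646 = 6.16 × 20.95 ≈ 129 kt.
129 kt falls in the Category 4 band.

4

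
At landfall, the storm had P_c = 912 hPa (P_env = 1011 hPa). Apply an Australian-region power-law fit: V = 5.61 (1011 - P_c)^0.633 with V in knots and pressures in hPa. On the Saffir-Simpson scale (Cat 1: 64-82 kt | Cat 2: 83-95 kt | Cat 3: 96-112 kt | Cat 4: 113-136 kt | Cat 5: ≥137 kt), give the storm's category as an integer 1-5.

ΔP = 1011 − 912 = 99 hPa.
V ≈ 5.61 × 99^0.633 = 5.61 × 18.33 ≈ 103 kt.
103 kt falls in the Category 3 band.

3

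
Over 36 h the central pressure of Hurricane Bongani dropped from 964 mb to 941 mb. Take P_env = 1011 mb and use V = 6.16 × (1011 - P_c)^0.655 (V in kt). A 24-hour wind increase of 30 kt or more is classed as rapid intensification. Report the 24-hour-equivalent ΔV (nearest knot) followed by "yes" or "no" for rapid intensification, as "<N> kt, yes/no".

V₁: ΔP = 47, V ≈ 6.16 × 47^0.655 ≈ 76.70 kt.
V₂: ΔP = 70, V ≈ 6.16 × 70^0.655 ≈ 99.57 kt.
ΔV over 36 h = 22.87 kt → 24 h equivalent = 22.87 × 24/36 ≈ 15.25 kt.
15 kt < 30 kt ⇒ not rapid intensification.

15 kt, no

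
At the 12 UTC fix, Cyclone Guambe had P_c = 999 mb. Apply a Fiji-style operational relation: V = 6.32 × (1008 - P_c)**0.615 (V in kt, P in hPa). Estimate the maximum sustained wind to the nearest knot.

ΔP = 1008 − 999 = 9 mb.
9^0.615 ≈ 3.862.
V ≈ 6.32 × 3.862 ≈ 24.4 kt.

24 kt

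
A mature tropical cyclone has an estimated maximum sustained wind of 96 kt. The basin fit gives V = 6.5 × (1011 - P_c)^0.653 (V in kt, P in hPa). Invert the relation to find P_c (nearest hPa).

ΔP = (V / 6.5)^(1/0.653) = (96/6.5)^1.531.
96/6.5 = 14.769; 14.769^1.531 ≈ 61.77 hPa.
P_c = 1011 − 61.77 = 949.23 ≈ 949 hPa.

949 hPa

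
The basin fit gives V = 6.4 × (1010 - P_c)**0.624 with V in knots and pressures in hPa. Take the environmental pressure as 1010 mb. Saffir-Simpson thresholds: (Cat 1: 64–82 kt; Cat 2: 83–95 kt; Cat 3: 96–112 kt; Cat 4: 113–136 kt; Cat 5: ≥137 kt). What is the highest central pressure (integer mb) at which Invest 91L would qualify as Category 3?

Category 3 begins at V = 96 kt.
Required ΔP = (96/6.4)^(1/0.624) = 15.000^1.603 ≈ 76.69 mb.
P_c ≤ 1010 − 76.69 = 933.31, so the highest integer P_c is 933 mb.

933 mb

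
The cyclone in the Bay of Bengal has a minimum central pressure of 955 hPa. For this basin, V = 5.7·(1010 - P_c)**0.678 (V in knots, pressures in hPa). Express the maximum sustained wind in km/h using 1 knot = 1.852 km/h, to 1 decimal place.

ΔP = 1010 − 955 = 55 hPa.
V ≈ 5.7 × 55^0.678 = 5.7 × 15.134 ≈ 86.266 kt.
86.266 × 1.852 ≈ 159.77 km/h → 159.8 km/h.

159.8 km/h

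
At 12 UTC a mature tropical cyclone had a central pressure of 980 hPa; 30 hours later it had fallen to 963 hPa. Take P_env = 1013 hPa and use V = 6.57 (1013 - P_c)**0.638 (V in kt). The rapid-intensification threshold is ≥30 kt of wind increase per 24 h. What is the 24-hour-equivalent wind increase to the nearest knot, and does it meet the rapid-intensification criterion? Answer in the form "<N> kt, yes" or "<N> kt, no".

V₁: ΔP = 33, V ≈ 6.57 × 33^0.638 ≈ 61.15 kt.
V₂: ΔP = 50, V ≈ 6.57 × 50^0.638 ≈ 79.71 kt.
ΔV over 30 h = 18.56 kt → 24 h equivalent = 18.56 × 24/30 ≈ 14.85 kt.
15 kt < 30 kt ⇒ not rapid intensification.

15 kt, no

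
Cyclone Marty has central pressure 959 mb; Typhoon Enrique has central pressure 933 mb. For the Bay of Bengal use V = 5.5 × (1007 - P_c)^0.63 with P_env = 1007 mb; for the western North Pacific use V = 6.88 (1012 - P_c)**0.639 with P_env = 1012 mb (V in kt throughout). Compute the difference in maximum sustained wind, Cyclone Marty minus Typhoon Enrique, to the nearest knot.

-49 kt

Cyclone Marty: ΔP = 48; V ≈ 5.5 × 48^0.63 ≈ 63.03 kt.
Typhoon Enrique: ΔP = 79; V ≈ 6.88 × 79^0.639 ≈ 112.25 kt.
Difference ≈ 63.03 − 112.25 = -49.22 → -49 kt.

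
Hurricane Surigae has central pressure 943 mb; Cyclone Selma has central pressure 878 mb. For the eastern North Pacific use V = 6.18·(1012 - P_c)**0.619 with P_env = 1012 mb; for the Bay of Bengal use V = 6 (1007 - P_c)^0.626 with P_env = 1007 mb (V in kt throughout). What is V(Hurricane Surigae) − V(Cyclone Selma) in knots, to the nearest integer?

Hurricane Surigae: ΔP = 69; V ≈ 6.18 × 69^0.619 ≈ 84.96 kt.
Cyclone Selma: ΔP = 129; V ≈ 6 × 129^0.626 ≈ 125.71 kt.
Difference ≈ 84.96 − 125.71 = -40.75 → -41 kt.

-41 kt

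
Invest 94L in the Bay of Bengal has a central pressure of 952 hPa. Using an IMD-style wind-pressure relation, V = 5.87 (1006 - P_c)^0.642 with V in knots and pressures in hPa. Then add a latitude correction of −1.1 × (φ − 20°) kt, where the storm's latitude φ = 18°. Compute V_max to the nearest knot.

78 kt

ΔP = 1006 − 952 = 54 hPa.
54^0.642 ≈ 12.948.
V ≈ 5.87 × 12.948 ≈ 76.0 kt.
Latitude correction: −1.1 × (18 − 20) = 2.2 kt.
Corrected V ≈ 78.2 kt → 78 kt.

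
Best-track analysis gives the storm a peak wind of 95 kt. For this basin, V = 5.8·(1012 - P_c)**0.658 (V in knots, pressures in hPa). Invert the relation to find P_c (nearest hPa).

942 hPa

ΔP = (V / 5.8)^(1/0.658) = (95/5.8)^1.520.
95/5.8 = 16.379; 16.379^1.520 ≈ 70.05 hPa.
P_c = 1012 − 70.05 = 941.95 ≈ 942 hPa.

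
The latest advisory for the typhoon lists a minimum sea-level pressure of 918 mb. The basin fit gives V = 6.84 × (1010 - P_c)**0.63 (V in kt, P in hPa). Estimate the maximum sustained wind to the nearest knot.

ΔP = 1010 − 918 = 92 mb.
92^0.63 ≈ 17.266.
V ≈ 6.84 × 17.266 ≈ 118.1 kt.

118 kt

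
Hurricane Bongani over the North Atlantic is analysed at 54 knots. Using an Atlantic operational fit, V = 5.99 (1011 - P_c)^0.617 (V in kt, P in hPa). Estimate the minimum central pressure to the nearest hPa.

976 hPa

ΔP = (V / 5.99)^(1/0.617) = (54/5.99)^1.621.
54/5.99 = 9.015; 9.015^1.621 ≈ 35.30 hPa.
P_c = 1011 − 35.30 = 975.70 ≈ 976 hPa.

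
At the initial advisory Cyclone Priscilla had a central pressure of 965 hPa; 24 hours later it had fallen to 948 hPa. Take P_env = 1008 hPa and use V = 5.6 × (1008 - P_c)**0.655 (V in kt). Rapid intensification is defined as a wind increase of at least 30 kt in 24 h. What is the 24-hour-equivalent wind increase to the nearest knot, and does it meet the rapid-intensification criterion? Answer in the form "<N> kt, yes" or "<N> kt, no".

V₁: ΔP = 43, V ≈ 5.6 × 43^0.655 ≈ 65.78 kt.
V₂: ΔP = 60, V ≈ 5.6 × 60^0.655 ≈ 81.82 kt.
ΔV over 24 h = 16.04 kt → 24 h equivalent = 16.04 × 24/24 ≈ 16.04 kt.
16 kt < 30 kt ⇒ not rapid intensification.

16 kt, no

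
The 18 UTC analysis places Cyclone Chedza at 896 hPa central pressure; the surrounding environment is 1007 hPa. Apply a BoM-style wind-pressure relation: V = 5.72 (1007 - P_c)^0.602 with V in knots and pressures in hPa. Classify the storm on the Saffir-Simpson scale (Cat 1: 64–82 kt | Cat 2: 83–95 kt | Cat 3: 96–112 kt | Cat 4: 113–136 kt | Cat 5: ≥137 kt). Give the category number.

3

ΔP = 1007 − 896 = 111 hPa.
V ≈ 5.72 × 111^0.602 = 5.72 × 17.03 ≈ 97 kt.
97 kt falls in the Category 3 band.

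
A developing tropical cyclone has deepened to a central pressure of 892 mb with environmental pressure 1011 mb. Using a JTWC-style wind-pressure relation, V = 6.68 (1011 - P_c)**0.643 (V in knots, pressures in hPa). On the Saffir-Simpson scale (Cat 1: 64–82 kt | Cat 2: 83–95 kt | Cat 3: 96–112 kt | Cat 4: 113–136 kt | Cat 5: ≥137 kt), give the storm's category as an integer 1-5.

5

ΔP = 1011 − 892 = 119 mb.
V ≈ 6.68 × 119^0.643 = 6.68 × 21.61 ≈ 144 kt.
144 kt falls in the Category 5 band.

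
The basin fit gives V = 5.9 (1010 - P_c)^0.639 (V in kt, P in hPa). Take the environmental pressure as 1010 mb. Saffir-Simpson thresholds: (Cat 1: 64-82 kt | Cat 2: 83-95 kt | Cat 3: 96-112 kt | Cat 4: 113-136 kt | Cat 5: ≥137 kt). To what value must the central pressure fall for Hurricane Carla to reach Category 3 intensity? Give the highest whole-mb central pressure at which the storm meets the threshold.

931 mb

Category 3 begins at V = 96 kt.
Required ΔP = (96/5.9)^(1/0.639) = 16.271^1.565 ≈ 78.67 mb.
P_c ≤ 1010 − 78.67 = 931.33, so the highest integer P_c is 931 mb.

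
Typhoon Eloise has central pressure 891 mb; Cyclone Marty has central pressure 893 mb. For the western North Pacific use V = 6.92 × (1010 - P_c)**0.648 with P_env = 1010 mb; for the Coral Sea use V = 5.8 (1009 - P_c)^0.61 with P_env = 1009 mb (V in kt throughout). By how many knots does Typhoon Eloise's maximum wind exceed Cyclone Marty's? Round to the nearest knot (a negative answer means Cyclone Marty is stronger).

48 kt

Typhoon Eloise: ΔP = 119; V ≈ 6.92 × 119^0.648 ≈ 153.13 kt.
Cyclone Marty: ΔP = 116; V ≈ 5.8 × 116^0.61 ≈ 105.38 kt.
Difference ≈ 153.13 − 105.38 = 47.75 → 48 kt.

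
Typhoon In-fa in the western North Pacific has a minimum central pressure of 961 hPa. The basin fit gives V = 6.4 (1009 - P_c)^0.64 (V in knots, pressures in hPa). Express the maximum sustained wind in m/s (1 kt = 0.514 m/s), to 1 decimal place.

39.2 m/s

ΔP = 1009 − 961 = 48 hPa.
V ≈ 6.4 × 48^0.64 = 6.4 × 11.912 ≈ 76.239 kt.
76.239 × 0.514 ≈ 39.19 m/s → 39.2 m/s.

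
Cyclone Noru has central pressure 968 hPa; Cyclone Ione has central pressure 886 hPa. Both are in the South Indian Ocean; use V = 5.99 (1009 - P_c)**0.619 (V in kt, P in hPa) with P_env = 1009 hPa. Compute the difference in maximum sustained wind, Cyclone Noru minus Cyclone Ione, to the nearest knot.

Cyclone Noru: ΔP = 41; V ≈ 5.99 × 41^0.619 ≈ 59.67 kt.
Cyclone Ione: ΔP = 123; V ≈ 5.99 × 123^0.619 ≈ 117.78 kt.
Difference ≈ 59.67 − 117.78 = -58.11 → -58 kt.

-58 kt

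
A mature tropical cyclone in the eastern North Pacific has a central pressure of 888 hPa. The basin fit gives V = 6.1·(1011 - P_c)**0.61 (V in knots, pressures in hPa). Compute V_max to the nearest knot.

115 kt

ΔP = 1011 − 888 = 123 hPa.
123^0.61 ≈ 18.830.
V ≈ 6.1 × 18.830 ≈ 114.9 kt.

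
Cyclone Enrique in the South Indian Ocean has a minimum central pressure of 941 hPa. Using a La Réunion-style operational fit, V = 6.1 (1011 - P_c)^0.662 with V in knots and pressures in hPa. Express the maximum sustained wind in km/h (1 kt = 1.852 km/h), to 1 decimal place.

188.1 km/h

ΔP = 1011 − 941 = 70 hPa.
V ≈ 6.1 × 70^0.662 = 6.1 × 16.652 ≈ 101.575 kt.
101.575 × 1.852 ≈ 188.12 km/h → 188.1 km/h.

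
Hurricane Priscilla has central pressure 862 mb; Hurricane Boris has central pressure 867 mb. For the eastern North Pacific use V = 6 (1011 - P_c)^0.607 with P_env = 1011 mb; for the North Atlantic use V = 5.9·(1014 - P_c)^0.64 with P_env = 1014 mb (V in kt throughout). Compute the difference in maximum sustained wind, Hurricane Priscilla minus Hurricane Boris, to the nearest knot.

-19 kt

Hurricane Priscilla: ΔP = 149; V ≈ 6 × 149^0.607 ≈ 125.11 kt.
Hurricane Boris: ΔP = 147; V ≈ 5.9 × 147^0.64 ≈ 143.86 kt.
Difference ≈ 125.11 − 143.86 = -18.75 → -19 kt.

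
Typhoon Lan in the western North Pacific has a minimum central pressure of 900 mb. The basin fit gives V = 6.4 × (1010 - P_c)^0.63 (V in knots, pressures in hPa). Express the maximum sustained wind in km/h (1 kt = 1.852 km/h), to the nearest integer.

ΔP = 1010 − 900 = 110 mb.
V ≈ 6.4 × 110^0.63 = 6.4 × 19.323 ≈ 123.668 kt.
123.668 × 1.852 ≈ 229.03 km/h → 229 km/h.

229 km/h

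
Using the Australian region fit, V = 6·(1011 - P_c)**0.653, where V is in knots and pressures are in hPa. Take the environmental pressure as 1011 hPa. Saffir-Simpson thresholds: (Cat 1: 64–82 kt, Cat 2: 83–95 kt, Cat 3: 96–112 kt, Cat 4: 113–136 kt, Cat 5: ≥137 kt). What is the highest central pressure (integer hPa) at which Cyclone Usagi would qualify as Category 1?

Category 1 begins at V = 64 kt.
Required ΔP = (64/6)^(1/0.653) = 10.667^1.531 ≈ 37.52 hPa.
P_c ≤ 1011 − 37.52 = 973.48, so the highest integer P_c is 973 hPa.

973 hPa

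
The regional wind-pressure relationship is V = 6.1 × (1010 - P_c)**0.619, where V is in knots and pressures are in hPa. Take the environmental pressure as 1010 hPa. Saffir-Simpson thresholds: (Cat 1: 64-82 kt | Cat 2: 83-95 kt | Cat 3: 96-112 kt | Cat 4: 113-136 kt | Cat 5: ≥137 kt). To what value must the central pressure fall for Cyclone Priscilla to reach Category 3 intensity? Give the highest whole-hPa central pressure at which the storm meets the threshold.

924 hPa

Category 3 begins at V = 96 kt.
Required ΔP = (96/6.1)^(1/0.619) = 15.738^1.616 ≈ 85.84 hPa.
P_c ≤ 1010 − 85.84 = 924.16, so the highest integer P_c is 924 hPa.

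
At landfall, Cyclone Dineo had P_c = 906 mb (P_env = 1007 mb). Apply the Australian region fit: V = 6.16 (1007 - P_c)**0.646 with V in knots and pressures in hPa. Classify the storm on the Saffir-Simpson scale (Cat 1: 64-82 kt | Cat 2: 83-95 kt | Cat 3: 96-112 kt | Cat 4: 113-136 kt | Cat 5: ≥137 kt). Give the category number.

ΔP = 1007 − 906 = 101 mb.
V ≈ 6.16 × 101^0.646 = 6.16 × 19.71 ≈ 121 kt.
121 kt falls in the Category 4 band.

4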